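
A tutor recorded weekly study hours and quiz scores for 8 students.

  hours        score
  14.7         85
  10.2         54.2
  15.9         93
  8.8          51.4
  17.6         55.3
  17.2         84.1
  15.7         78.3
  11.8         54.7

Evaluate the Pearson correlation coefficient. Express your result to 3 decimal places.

0.631

n = 8, Σx = 111.9, Σy = 556, Σx² = 1641.71, Σy² = 40707.48, Σxy = 8027.93
nΣxy − ΣxΣy = 64223.44 − 62216.4 = 2007.04
nΣx² − (Σx)² = 13133.68 − 12521.61 = 612.07; nΣy² − (Σy)² = 325659.84 − 309136 = 16523.84
r = 2007.04 / √(612.07 × 16523.84) = 2007.04 / 3180.2117 ≈ 0.631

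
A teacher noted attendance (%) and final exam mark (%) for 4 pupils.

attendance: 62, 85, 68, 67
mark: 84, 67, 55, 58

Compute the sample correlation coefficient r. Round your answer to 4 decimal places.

-0.2118

n = 4, Σx = 282, Σy = 264, Σx² = 20182, Σy² = 17934, Σxy = 18529
nΣxy − ΣxΣy = 74116 − 74448 = -332
nΣx² − (Σx)² = 80728 − 79524 = 1204; nΣy² − (Σy)² = 71736 − 69696 = 2040
r = -332 / √(1204 × 2040) = -332 / 1567.2141 ≈ -0.2118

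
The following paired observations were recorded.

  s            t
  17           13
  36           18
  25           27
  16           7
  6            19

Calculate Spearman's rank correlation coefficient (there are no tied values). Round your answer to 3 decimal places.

Rank s: 3, 5, 4, 2, 1
Rank t: 2, 3, 5, 1, 4
d = rank(s) − rank(t): 1, 2, -1, 1, -3; Σd² = 16
ρ = 1 − 6Σd² / [n(n²−1)] = 1 − 6×16 / (5×24) = 1 − 96/120 ≈ 0.200

0.200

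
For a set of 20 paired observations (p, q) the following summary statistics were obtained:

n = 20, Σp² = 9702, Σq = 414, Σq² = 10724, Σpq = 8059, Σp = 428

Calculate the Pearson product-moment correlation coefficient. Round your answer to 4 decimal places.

-0.7404

r = (nΣpq − ΣpΣq) / √[(nΣp² − (Σp)²)(nΣq² − (Σq)²)]
Numerator: 20×8059 − 428×414 = -16012
Denominator: √[(194040 − 183184)(214480 − 171396)] = √[10856 × 43084] = 21626.8330
r = -16012 / 21626.8330 ≈ -0.7404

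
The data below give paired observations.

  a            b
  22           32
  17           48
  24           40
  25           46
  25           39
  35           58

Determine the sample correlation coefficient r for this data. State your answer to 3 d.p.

n = 6, Σa = 148, Σb = 263, Σa² = 3824, Σb² = 11929, Σab = 6635
nΣab − ΣaΣb = 39810 − 38924 = 886
nΣa² − (Σa)² = 22944 − 21904 = 1040; nΣb² − (Σb)² = 71574 − 69169 = 2405
r = 886 / √(1040 × 2405) = 886 / 1581.5183 ≈ 0.560

0.560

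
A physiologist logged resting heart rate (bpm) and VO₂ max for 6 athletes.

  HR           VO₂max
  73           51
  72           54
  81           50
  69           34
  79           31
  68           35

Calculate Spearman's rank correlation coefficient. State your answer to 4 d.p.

0.0286

Rank HR: 4, 3, 6, 2, 5, 1
Rank VO₂max: 5, 6, 4, 2, 1, 3
d = rank(HR) − rank(VO₂max): -1, -3, 2, 0, 4, -2; Σd² = 34
ρ = 1 − 6Σd² / [n(n²−1)] = 1 − 6×34 / (6×35) = 1 − 204/210 ≈ 0.0286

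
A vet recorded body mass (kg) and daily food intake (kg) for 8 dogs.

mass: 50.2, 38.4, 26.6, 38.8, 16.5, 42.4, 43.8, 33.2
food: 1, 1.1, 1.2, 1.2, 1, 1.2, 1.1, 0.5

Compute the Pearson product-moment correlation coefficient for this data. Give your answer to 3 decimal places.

n = 8, Σx = 289.9, Σy = 8.3, Σx² = 11298.29, Σy² = 8.99, Σxy = 303.08
nΣxy − ΣxΣy = 2424.64 − 2406.17 = 18.47
nΣx² − (Σx)² = 90386.32 − 84042.01 = 6344.31; nΣy² − (Σy)² = 71.92 − 68.89 = 3.03
r = 18.47 / √(6344.31 × 3.03) = 18.47 / 138.6480 ≈ 0.133

0.133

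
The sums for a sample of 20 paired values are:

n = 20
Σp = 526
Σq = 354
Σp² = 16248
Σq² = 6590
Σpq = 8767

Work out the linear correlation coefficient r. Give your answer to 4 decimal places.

-0.6140

r = (nΣpq − ΣpΣq) / √[(nΣp² − (Σp)²)(nΣq² − (Σq)²)]
Numerator: 20×8767 − 526×354 = -10864
Denominator: √[(324960 − 276676)(131800 − 125316)] = √[48284 × 6484] = 17693.8819
r = -10864 / 17693.8819 ≈ -0.6140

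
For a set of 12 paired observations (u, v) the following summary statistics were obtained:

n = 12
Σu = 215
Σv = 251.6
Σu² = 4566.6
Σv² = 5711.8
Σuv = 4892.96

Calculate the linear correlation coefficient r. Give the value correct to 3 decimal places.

0.690

r = (nΣuv − ΣuΣv) / √[(nΣu² − (Σu)²)(nΣv² − (Σv)²)]
Numerator: 12×4892.96 − 215×251.6 = 4621.52
Denominator: √[(54799.2 − 46225)(68541.6 − 63302.56)] = √[8574.2 × 5239.04] = 6702.2815
r = 4621.52 / 6702.2815 ≈ 0.690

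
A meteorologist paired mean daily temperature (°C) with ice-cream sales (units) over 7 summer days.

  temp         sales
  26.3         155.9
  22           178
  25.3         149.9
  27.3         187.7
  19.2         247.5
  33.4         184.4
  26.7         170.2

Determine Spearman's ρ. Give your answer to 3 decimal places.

Rank temp: 4, 2, 3, 6, 1, 7, 5
Rank sales: 2, 4, 1, 6, 7, 5, 3
d = rank(temp) − rank(sales): 2, -2, 2, 0, -6, 2, 2; Σd² = 56
ρ = 1 − 6Σd² / [n(n²−1)] = 1 − 6×56 / (7×48) = 1 − 336/336 ≈ 0.000

0.000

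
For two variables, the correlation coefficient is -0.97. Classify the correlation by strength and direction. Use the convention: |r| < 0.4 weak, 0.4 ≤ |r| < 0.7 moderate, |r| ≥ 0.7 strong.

strong negative

r = -0.97 < 0 so the relationship is negative.
|r| = 0.97, which falls in the strong range.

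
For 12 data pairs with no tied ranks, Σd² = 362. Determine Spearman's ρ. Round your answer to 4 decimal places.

-0.2657

ρ = 1 − 6Σd² / [n(n²−1)] = 1 − 6×362 / (12×143)
  = 1 − 2172/1716 = 1 − 1.26573 ≈ -0.2657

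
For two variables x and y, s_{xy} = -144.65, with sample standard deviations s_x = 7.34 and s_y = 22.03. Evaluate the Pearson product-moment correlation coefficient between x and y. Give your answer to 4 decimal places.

r = Cov(x,y) / (s_x · s_y) = -144.65 / (7.34 × 22.03)
  = -144.65 / 161.7002 ≈ -0.8946

-0.8946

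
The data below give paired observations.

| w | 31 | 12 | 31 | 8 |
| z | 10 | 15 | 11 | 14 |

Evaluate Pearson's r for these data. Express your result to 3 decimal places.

-0.939

n = 4, Σw = 82, Σz = 50, Σw² = 2130, Σz² = 642, Σwz = 943
nΣwz − ΣwΣz = 3772 − 4100 = -328
nΣw² − (Σw)² = 8520 − 6724 = 1796; nΣz² − (Σz)² = 2568 − 2500 = 68
r = -328 / √(1796 × 68) = -328 / 349.4682 ≈ -0.939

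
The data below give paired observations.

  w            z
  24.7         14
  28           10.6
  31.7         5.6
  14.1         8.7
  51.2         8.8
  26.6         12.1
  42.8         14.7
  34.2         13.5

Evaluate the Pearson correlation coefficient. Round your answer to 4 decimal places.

n = 8, Σw = 253.3, Σz = 88, Σw² = 8928.27, Σz² = 1037.6, Σwz = 2806.07
nΣwz − ΣwΣz = 22448.56 − 22290.4 = 158.16
nΣw² − (Σw)² = 71426.16 − 64160.89 = 7265.27; nΣz² − (Σz)² = 8300.8 − 7744 = 556.8
r = 158.16 / √(7265.27 × 556.8) = 158.16 / 2011.2937 ≈ 0.0786

0.0786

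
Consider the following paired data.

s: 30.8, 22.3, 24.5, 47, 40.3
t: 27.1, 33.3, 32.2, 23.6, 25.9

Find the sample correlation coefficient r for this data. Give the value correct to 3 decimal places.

-0.956

n = 5, Σs = 164.9, Σt = 142.1, Σs² = 5879.27, Σt² = 4107.91, Σst = 4519.14
nΣst − ΣsΣt = 22595.7 − 23432.29 = -836.59
nΣs² − (Σs)² = 29396.35 − 27192.01 = 2204.34; nΣt² − (Σt)² = 20539.55 − 20192.41 = 347.14
r = -836.59 / √(2204.34 × 347.14) = -836.59 / 874.7654 ≈ -0.956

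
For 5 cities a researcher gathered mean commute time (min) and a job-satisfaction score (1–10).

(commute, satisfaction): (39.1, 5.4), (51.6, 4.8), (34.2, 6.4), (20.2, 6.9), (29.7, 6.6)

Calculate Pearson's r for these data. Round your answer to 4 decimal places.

-0.9536

n = 5, Σx = 174.8, Σy = 30.1, Σx² = 6651.14, Σy² = 184.33, Σxy = 1013.1
nΣxy − ΣxΣy = 5065.5 − 5261.48 = -195.98
nΣx² − (Σx)² = 33255.7 − 30555.04 = 2700.66; nΣy² − (Σy)² = 921.65 − 906.01 = 15.64
r = -195.98 / √(2700.66 × 15.64) = -195.98 / 205.5196 ≈ -0.9536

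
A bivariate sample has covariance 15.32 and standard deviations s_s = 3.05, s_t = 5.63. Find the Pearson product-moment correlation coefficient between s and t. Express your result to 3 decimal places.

r = Cov(s,t) / (s_s · s_t) = 15.32 / (3.05 × 5.63)
  = 15.32 / 17.1715 ≈ 0.892

0.892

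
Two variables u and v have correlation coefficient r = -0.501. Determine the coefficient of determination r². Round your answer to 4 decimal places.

0.2510

r² = (-0.501)² = 0.2510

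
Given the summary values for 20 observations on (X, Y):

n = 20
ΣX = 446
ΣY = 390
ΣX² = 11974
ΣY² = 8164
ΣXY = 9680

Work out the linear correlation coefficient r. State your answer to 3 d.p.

r = (nΣXY − ΣXΣY) / √[(nΣX² − (ΣX)²)(nΣY² − (ΣY)²)]
Numerator: 20×9680 − 446×390 = 19660
Denominator: √[(239480 − 198916)(163280 − 152100)] = √[40564 × 11180] = 21295.6690
r = 19660 / 21295.6690 ≈ 0.923

0.923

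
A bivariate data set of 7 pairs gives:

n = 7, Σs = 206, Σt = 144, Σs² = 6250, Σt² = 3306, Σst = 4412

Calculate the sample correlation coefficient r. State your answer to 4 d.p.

0.6861

r = (nΣst − ΣsΣt) / √[(nΣs² − (Σs)²)(nΣt² − (Σt)²)]
Numerator: 7×4412 − 206×144 = 1220
Denominator: √[(43750 − 42436)(23142 − 20736)] = √[1314 × 2406] = 1778.0562
r = 1220 / 1778.0562 ≈ 0.6861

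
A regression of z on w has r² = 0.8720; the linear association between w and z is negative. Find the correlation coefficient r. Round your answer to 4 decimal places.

|r| = √0.8720 = 0.9338
The association is negative, so r = −0.9338.

-0.9338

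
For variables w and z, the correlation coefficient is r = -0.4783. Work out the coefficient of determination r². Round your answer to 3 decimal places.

r² = (-0.4783)² = 0.229

0.229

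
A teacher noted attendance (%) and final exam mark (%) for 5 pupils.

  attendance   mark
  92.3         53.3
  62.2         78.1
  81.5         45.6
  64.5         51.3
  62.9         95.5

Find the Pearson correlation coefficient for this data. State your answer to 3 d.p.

-0.629

n = 5, Σx = 363.4, Σy = 323.8, Σx² = 27147.04, Σy² = 22771.8, Σxy = 22809.61
nΣxy − ΣxΣy = 114048.05 − 117668.92 = -3620.87
nΣx² − (Σx)² = 135735.2 − 132059.56 = 3675.64; nΣy² − (Σy)² = 113859 − 104846.44 = 9012.56
r = -3620.87 / √(3675.64 × 9012.56) = -3620.87 / 5755.5995 ≈ -0.629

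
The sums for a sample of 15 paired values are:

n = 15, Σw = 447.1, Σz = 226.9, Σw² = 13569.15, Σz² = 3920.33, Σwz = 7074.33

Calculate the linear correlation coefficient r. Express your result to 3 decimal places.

0.904

r = (nΣwz − ΣwΣz) / √[(nΣw² − (Σw)²)(nΣz² − (Σz)²)]
Numerator: 15×7074.33 − 447.1×226.9 = 4667.96
Denominator: √[(203537.25 − 199898.41)(58804.95 − 51483.61)] = √[3638.84 × 7321.34] = 5161.5099
r = 4667.96 / 5161.5099 ≈ 0.904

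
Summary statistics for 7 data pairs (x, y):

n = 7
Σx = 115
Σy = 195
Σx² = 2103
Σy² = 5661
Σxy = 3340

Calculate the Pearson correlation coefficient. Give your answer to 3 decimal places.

0.617

r = (nΣxy − ΣxΣy) / √[(nΣx² − (Σx)²)(nΣy² − (Σy)²)]
Numerator: 7×3340 − 115×195 = 955
Denominator: √[(14721 − 13225)(39627 − 38025)] = √[1496 × 1602] = 1548.0930
r = 955 / 1548.0930 ≈ 0.617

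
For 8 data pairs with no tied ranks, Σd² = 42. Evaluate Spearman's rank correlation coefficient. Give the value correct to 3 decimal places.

0.500

ρ = 1 − 6Σd² / [n(n²−1)] = 1 − 6×42 / (8×63)
  = 1 − 252/504 = 1 − 0.5000 ≈ 0.500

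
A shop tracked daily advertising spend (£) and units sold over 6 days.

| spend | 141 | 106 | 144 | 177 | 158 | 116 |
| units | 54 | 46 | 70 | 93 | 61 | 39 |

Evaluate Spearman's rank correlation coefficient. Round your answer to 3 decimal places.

0.886

Rank spend: 3, 1, 4, 6, 5, 2
Rank units: 3, 2, 5, 6, 4, 1
d = rank(spend) − rank(units): 0, -1, -1, 0, 1, 1; Σd² = 4
ρ = 1 − 6Σd² / [n(n²−1)] = 1 − 6×4 / (6×35) = 1 − 24/210 ≈ 0.886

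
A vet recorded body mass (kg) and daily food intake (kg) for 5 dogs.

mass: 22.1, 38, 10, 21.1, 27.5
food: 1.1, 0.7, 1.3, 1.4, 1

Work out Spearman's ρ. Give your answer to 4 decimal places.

Rank mass: 3, 5, 1, 2, 4
Rank food: 3, 1, 4, 5, 2
d = rank(mass) − rank(food): 0, 4, -3, -3, 2; Σd² = 38
ρ = 1 − 6Σd² / [n(n²−1)] = 1 − 6×38 / (5×24) = 1 − 228/120 ≈ -0.9000

-0.9000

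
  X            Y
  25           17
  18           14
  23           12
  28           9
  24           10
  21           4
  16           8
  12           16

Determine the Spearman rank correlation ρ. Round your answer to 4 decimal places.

Rank X: 7, 3, 5, 8, 6, 4, 2, 1
Rank Y: 8, 6, 5, 3, 4, 1, 2, 7
d = rank(X) − rank(Y): -1, -3, 0, 5, 2, 3, 0, -6; Σd² = 84
ρ = 1 − 6Σd² / [n(n²−1)] = 1 − 6×84 / (8×63) = 1 − 504/504 ≈ 0.0000

0.0000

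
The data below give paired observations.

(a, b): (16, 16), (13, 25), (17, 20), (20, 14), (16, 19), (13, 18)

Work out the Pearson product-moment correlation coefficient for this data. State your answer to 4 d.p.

n = 6, Σa = 95, Σb = 112, Σa² = 1539, Σb² = 2162, Σab = 1739
nΣab − ΣaΣb = 10434 − 10640 = -206
nΣa² − (Σa)² = 9234 − 9025 = 209; nΣb² − (Σb)² = 12972 − 12544 = 428
r = -206 / √(209 × 428) = -206 / 299.0853 ≈ -0.6888

-0.6888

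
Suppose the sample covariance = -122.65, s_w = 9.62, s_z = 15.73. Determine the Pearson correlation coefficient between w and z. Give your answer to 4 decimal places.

-0.8105

r = Cov(w,z) / (s_w · s_z) = -122.65 / (9.62 × 15.73)
  = -122.65 / 151.3226 ≈ -0.8105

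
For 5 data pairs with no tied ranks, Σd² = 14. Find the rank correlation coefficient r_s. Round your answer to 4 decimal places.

0.3000

ρ = 1 − 6Σd² / [n(n²−1)] = 1 − 6×14 / (5×24)
  = 1 − 84/120 = 1 − 0.70000 ≈ 0.3000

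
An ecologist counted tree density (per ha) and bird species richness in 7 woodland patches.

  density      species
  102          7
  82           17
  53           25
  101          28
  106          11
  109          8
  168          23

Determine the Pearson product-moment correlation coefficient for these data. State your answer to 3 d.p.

-0.053

n = 7, Σx = 721, Σy = 119, Σx² = 81479, Σy² = 2461, Σxy = 12163
nΣxy − ΣxΣy = 85141 − 85799 = -658
nΣx² − (Σx)² = 570353 − 519841 = 50512; nΣy² − (Σy)² = 17227 − 14161 = 3066
r = -658 / √(50512 × 3066) = -658 / 12444.6692 ≈ -0.053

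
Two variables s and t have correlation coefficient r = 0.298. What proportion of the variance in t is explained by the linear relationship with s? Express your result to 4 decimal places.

r² = (0.298)² = 0.0888

0.0888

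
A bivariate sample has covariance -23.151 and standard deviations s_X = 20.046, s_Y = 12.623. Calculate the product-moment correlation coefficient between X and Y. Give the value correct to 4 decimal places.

-0.0915

r = Cov(X,Y) / (s_X · s_Y) = -23.151 / (20.046 × 12.623)
  = -23.151 / 253.0407 ≈ -0.0915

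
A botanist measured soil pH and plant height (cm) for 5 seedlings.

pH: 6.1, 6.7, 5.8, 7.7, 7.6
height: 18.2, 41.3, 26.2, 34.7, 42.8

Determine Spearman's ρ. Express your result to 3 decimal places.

Rank pH: 2, 3, 1, 5, 4
Rank height: 1, 4, 2, 3, 5
d = rank(pH) − rank(height): 1, -1, -1, 2, -1; Σd² = 8
ρ = 1 − 6Σd² / [n(n²−1)] = 1 − 6×8 / (5×24) = 1 − 48/120 ≈ 0.600

0.600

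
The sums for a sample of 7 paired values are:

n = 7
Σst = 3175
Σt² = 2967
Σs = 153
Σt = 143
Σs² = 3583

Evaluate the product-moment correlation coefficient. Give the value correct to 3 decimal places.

0.473

r = (nΣst − ΣsΣt) / √[(nΣs² − (Σs)²)(nΣt² − (Σt)²)]
Numerator: 7×3175 − 153×143 = 346
Denominator: √[(25081 − 23409)(20769 − 20449)] = √[1672 × 320] = 731.4643
r = 346 / 731.4643 ≈ 0.473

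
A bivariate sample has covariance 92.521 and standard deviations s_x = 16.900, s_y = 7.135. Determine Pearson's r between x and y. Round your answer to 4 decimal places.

r = Cov(x,y) / (s_x · s_y) = 92.521 / (16.900 × 7.135)
  = 92.521 / 120.5815 ≈ 0.7673

0.7673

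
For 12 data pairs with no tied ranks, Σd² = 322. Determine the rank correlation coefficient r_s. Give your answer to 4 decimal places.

-0.1259

ρ = 1 − 6Σd² / [n(n²−1)] = 1 − 6×322 / (12×143)
  = 1 − 1932/1716 = 1 − 1.12587 ≈ -0.1259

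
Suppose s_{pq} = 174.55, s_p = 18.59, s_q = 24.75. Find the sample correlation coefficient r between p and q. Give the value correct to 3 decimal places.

r = Cov(p,q) / (s_p · s_q) = 174.55 / (18.59 × 24.75)
  = 174.55 / 460.1025 ≈ 0.379

0.379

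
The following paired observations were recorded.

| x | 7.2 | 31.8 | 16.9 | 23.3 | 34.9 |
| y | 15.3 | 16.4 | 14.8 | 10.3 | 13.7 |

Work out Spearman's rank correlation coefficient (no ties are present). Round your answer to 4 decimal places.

Rank x: 1, 4, 2, 3, 5
Rank y: 4, 5, 3, 1, 2
d = rank(x) − rank(y): -3, -1, -1, 2, 3; Σd² = 24
ρ = 1 − 6Σd² / [n(n²−1)] = 1 − 6×24 / (5×24) = 1 − 144/120 ≈ -0.2000

-0.2000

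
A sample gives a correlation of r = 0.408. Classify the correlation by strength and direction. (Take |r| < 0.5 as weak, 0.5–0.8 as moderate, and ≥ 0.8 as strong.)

weak positive

r = 0.408 > 0 so the relationship is positive.
|r| = 0.408, which falls in the weak range.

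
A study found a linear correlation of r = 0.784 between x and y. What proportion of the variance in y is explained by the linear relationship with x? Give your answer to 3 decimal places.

0.615

r² = (0.784)² = 0.615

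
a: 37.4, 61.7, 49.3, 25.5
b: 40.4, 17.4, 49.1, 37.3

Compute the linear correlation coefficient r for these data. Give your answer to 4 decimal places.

n = 4, Σa = 173.9, Σb = 144.2, Σa² = 8286.39, Σb² = 5737.02, Σab = 5956.32
nΣab − ΣaΣb = 23825.28 − 25076.38 = -1251.1
nΣa² − (Σa)² = 33145.56 − 30241.21 = 2904.35; nΣb² − (Σb)² = 22948.08 − 20793.64 = 2154.44
r = -1251.1 / √(2904.35 × 2154.44) = -1251.1 / 2501.4491 ≈ -0.5002

-0.5002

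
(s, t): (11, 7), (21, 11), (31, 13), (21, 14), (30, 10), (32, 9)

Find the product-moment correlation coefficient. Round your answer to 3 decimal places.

0.337

n = 6, Σs = 146, Σt = 64, Σs² = 3888, Σt² = 716, Σst = 1593
nΣst − ΣsΣt = 9558 − 9344 = 214
nΣs² − (Σs)² = 23328 − 21316 = 2012; nΣt² − (Σt)² = 4296 − 4096 = 200
r = 214 / √(2012 × 200) = 214 / 634.3501 ≈ 0.337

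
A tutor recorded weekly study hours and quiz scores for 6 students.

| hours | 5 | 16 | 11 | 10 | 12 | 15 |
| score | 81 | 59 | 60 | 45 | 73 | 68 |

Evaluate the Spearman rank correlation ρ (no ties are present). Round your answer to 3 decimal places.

-0.257

Rank hours: 1, 6, 3, 2, 4, 5
Rank score: 6, 2, 3, 1, 5, 4
d = rank(hours) − rank(score): -5, 4, 0, 1, -1, 1; Σd² = 44
ρ = 1 − 6Σd² / [n(n²−1)] = 1 − 6×44 / (6×35) = 1 − 264/210 ≈ -0.257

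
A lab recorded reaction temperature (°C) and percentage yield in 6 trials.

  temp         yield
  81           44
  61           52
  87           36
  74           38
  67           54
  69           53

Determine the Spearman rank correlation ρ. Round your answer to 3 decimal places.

Rank temp: 5, 1, 6, 4, 2, 3
Rank yield: 3, 4, 1, 2, 6, 5
d = rank(temp) − rank(yield): 2, -3, 5, 2, -4, -2; Σd² = 62
ρ = 1 − 6Σd² / [n(n²−1)] = 1 − 6×62 / (6×35) = 1 − 372/210 ≈ -0.771

-0.771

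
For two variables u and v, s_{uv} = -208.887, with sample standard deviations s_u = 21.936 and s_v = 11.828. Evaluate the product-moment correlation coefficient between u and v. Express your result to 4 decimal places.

-0.8051

r = Cov(u,v) / (s_u · s_v) = -208.887 / (21.936 × 11.828)
  = -208.887 / 259.4590 ≈ -0.8051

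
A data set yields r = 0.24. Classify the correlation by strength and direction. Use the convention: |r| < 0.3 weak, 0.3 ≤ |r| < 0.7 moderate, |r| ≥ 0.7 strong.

weak positive

r = 0.24 > 0 so the relationship is positive.
|r| = 0.24, which falls in the weak range.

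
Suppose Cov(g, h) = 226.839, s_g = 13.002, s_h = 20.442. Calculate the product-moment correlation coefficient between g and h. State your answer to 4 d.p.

r = Cov(g,h) / (s_g · s_h) = 226.839 / (13.002 × 20.442)
  = 226.839 / 265.7869 ≈ 0.8535

0.8535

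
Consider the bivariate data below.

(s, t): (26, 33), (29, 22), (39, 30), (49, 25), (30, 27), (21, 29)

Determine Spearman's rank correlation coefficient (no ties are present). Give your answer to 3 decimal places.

Rank s: 2, 3, 5, 6, 4, 1
Rank t: 6, 1, 5, 2, 3, 4
d = rank(s) − rank(t): -4, 2, 0, 4, 1, -3; Σd² = 46
ρ = 1 − 6Σd² / [n(n²−1)] = 1 − 6×46 / (6×35) = 1 − 276/210 ≈ -0.314

-0.314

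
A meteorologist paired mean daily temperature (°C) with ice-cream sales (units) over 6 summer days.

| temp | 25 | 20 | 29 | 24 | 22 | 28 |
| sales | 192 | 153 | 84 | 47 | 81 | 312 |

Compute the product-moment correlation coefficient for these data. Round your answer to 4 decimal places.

n = 6, Σx = 148, Σy = 869, Σx² = 3710, Σy² = 173443, Σxy = 21942
nΣxy − ΣxΣy = 131652 − 128612 = 3040
nΣx² − (Σx)² = 22260 − 21904 = 356; nΣy² − (Σy)² = 1040658 − 755161 = 285497
r = 3040 / √(356 × 285497) = 3040 / 10081.5144 ≈ 0.3015

0.3015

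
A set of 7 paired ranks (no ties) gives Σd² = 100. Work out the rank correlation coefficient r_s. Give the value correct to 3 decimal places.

-0.786

ρ = 1 − 6Σd² / [n(n²−1)] = 1 − 6×100 / (7×48)
  = 1 − 600/336 = 1 − 1.7857 ≈ -0.786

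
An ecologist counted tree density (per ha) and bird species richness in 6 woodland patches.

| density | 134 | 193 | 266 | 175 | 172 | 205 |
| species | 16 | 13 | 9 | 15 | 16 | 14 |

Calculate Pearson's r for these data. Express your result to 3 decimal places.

-0.938

n = 6, Σx = 1145, Σy = 83, Σx² = 228195, Σy² = 1183, Σxy = 15294
nΣxy − ΣxΣy = 91764 − 95035 = -3271
nΣx² − (Σx)² = 1369170 − 1311025 = 58145; nΣy² − (Σy)² = 7098 − 6889 = 209
r = -3271 / √(58145 × 209) = -3271 / 3486.0156 ≈ -0.938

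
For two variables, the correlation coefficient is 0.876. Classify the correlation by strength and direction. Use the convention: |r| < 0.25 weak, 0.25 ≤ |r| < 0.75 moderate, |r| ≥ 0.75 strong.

strong positive

r = 0.876 > 0 so the relationship is positive.
|r| = 0.876, which falls in the strong range.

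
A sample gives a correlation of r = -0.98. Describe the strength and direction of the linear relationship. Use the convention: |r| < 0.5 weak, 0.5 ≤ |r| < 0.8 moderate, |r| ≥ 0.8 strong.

r = -0.98 < 0 so the relationship is negative.
|r| = 0.98, which falls in the strong range.

strong negative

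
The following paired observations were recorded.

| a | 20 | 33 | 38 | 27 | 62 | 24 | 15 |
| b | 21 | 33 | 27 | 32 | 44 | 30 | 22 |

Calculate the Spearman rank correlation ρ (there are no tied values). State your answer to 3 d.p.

Rank a: 2, 5, 6, 4, 7, 3, 1
Rank b: 1, 6, 3, 5, 7, 4, 2
d = rank(a) − rank(b): 1, -1, 3, -1, 0, -1, -1; Σd² = 14
ρ = 1 − 6Σd² / [n(n²−1)] = 1 − 6×14 / (7×48) = 1 − 84/336 ≈ 0.750

0.750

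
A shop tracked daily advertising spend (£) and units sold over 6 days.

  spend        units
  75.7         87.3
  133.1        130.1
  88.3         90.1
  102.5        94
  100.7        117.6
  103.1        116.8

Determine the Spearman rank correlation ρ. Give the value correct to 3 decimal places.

Rank spend: 1, 6, 2, 4, 3, 5
Rank units: 1, 6, 2, 3, 5, 4
d = rank(spend) − rank(units): 0, 0, 0, 1, -2, 1; Σd² = 6
ρ = 1 − 6Σd² / [n(n²−1)] = 1 − 6×6 / (6×35) = 1 − 36/210 ≈ 0.829

0.829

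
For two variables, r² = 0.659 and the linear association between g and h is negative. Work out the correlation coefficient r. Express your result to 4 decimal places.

|r| = √0.659 = 0.8118
The association is negative, so r = −0.8118.

-0.8118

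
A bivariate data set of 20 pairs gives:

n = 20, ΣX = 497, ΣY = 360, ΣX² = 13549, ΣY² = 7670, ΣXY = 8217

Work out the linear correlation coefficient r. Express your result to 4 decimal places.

-0.6104

r = (nΣXY − ΣXΣY) / √[(nΣX² − (ΣX)²)(nΣY² − (ΣY)²)]
Numerator: 20×8217 − 497×360 = -14580
Denominator: √[(270980 − 247009)(153400 − 129600)] = √[23971 × 23800] = 23885.3470
r = -14580 / 23885.3470 ≈ -0.6104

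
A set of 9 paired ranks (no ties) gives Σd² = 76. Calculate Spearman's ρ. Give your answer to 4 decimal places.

0.3667

ρ = 1 − 6Σd² / [n(n²−1)] = 1 − 6×76 / (9×80)
  = 1 − 456/720 = 1 − 0.63333 ≈ 0.3667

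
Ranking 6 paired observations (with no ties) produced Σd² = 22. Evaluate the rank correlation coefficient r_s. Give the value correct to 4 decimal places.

0.3714

ρ = 1 − 6Σd² / [n(n²−1)] = 1 − 6×22 / (6×35)
  = 1 − 132/210 = 1 − 0.62857 ≈ 0.3714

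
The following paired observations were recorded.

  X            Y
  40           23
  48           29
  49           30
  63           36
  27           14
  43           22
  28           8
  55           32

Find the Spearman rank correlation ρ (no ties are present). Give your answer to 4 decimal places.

0.9524

Rank X: 3, 5, 6, 8, 1, 4, 2, 7
Rank Y: 4, 5, 6, 8, 2, 3, 1, 7
d = rank(X) − rank(Y): -1, 0, 0, 0, -1, 1, 1, 0; Σd² = 4
ρ = 1 − 6Σd² / [n(n²−1)] = 1 − 6×4 / (8×63) = 1 − 24/504 ≈ 0.9524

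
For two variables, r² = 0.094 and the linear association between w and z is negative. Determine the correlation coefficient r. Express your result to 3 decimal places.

|r| = √0.094 = 0.307
The association is negative, so r = −0.307.

-0.307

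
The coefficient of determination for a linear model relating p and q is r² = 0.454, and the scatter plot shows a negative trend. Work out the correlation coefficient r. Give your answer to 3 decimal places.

-0.674

|r| = √0.454 = 0.674
The association is negative, so r = −0.674.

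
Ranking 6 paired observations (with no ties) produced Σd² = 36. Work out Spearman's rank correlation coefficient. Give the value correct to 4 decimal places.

-0.0286

ρ = 1 − 6Σd² / [n(n²−1)] = 1 − 6×36 / (6×35)
  = 1 − 216/210 = 1 − 1.02857 ≈ -0.0286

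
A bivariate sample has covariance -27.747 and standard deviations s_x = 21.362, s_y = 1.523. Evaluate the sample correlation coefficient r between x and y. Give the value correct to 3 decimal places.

r = Cov(x,y) / (s_x · s_y) = -27.747 / (21.362 × 1.523)
  = -27.747 / 32.5343 ≈ -0.853

-0.853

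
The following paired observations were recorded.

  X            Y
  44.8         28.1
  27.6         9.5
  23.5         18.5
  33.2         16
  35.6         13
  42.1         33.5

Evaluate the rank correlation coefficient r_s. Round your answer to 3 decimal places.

Rank X: 6, 2, 1, 3, 4, 5
Rank Y: 5, 1, 4, 3, 2, 6
d = rank(X) − rank(Y): 1, 1, -3, 0, 2, -1; Σd² = 16
ρ = 1 − 6Σd² / [n(n²−1)] = 1 − 6×16 / (6×35) = 1 − 96/210 ≈ 0.543

0.543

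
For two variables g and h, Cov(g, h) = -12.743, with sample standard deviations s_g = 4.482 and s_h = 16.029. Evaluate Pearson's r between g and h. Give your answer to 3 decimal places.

-0.177

r = Cov(g,h) / (s_g · s_h) = -12.743 / (4.482 × 16.029)
  = -12.743 / 71.8420 ≈ -0.177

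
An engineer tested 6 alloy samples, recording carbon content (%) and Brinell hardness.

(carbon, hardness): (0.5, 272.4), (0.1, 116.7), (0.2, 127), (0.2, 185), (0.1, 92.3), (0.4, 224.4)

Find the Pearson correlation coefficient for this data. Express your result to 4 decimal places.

n = 6, Σx = 1.5, Σy = 1017.8, Σx² = 0.51, Σy² = 197049.3, Σxy = 309.26
nΣxy − ΣxΣy = 1855.56 − 1526.7 = 328.86
nΣx² − (Σx)² = 3.06 − 2.25 = 0.81; nΣy² − (Σy)² = 1182295.8 − 1035916.84 = 146378.96
r = 328.86 / √(0.81 × 146378.96) = 328.86 / 344.3355 ≈ 0.9551

0.9551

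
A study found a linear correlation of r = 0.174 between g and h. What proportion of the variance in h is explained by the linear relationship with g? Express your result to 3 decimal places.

r² = (0.174)² = 0.030

0.030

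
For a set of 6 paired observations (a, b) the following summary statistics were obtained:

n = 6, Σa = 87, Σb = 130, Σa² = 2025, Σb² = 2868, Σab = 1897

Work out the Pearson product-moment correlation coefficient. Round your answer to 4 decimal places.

r = (nΣab − ΣaΣb) / √[(nΣa² − (Σa)²)(nΣb² − (Σb)²)]
Numerator: 6×1897 − 87×130 = 72
Denominator: √[(12150 − 7569)(17208 − 16900)] = √[4581 × 308] = 1187.8333
r = 72 / 1187.8333 ≈ 0.0606

0.0606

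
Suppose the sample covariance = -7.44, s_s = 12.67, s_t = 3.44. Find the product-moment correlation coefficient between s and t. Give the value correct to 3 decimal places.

r = Cov(s,t) / (s_s · s_t) = -7.44 / (12.67 × 3.44)
  = -7.44 / 43.5848 ≈ -0.171

-0.171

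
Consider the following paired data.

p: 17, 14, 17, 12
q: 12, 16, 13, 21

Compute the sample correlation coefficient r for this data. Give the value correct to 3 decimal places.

-0.976

n = 4, Σp = 60, Σq = 62, Σp² = 918, Σq² = 1010, Σpq = 901
nΣpq − ΣpΣq = 3604 − 3720 = -116
nΣp² − (Σp)² = 3672 − 3600 = 72; nΣq² − (Σq)² = 4040 − 3844 = 196
r = -116 / √(72 × 196) = -116 / 118.7939 ≈ -0.976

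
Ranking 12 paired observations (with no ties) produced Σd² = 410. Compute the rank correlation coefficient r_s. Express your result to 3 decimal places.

-0.434

ρ = 1 − 6Σd² / [n(n²−1)] = 1 − 6×410 / (12×143)
  = 1 − 2460/1716 = 1 − 1.4336 ≈ -0.434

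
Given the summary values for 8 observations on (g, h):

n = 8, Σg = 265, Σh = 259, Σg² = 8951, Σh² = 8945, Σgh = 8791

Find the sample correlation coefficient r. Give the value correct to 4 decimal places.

0.6802

r = (nΣgh − ΣgΣh) / √[(nΣg² − (Σg)²)(nΣh² − (Σh)²)]
Numerator: 8×8791 − 265×259 = 1693
Denominator: √[(71608 − 70225)(71560 − 67081)] = √[1383 × 4479] = 2488.8666
r = 1693 / 2488.8666 ≈ 0.6802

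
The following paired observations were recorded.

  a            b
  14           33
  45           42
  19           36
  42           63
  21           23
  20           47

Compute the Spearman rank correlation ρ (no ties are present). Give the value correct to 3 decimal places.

0.429

Rank a: 1, 6, 2, 5, 4, 3
Rank b: 2, 4, 3, 6, 1, 5
d = rank(a) − rank(b): -1, 2, -1, -1, 3, -2; Σd² = 20
ρ = 1 − 6Σd² / [n(n²−1)] = 1 − 6×20 / (6×35) = 1 − 120/210 ≈ 0.429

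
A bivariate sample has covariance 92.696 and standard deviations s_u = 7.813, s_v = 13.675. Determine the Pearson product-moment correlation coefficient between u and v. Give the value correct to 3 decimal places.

r = Cov(u,v) / (s_u · s_v) = 92.696 / (7.813 × 13.675)
  = 92.696 / 106.8428 ≈ 0.868

0.868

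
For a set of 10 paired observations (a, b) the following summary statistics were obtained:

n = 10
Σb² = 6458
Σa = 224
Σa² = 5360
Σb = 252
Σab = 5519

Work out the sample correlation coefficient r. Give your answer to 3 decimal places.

-0.655

r = (nΣab − ΣaΣb) / √[(nΣa² − (Σa)²)(nΣb² − (Σb)²)]
Numerator: 10×5519 − 224×252 = -1258
Denominator: √[(53600 − 50176)(64580 − 63504)] = √[3424 × 1076] = 1919.4332
r = -1258 / 1919.4332 ≈ -0.655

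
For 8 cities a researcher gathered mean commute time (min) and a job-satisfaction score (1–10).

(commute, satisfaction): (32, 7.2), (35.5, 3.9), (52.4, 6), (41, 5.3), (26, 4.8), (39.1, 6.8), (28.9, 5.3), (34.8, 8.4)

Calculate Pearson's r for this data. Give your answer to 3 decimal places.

0.113

n = 8, Σx = 289.7, Σy = 47.7, Σx² = 10962.07, Σy² = 299.07, Σxy = 1736.72
nΣxy − ΣxΣy = 13893.76 − 13818.69 = 75.07
nΣx² − (Σx)² = 87696.56 − 83926.09 = 3770.47; nΣy² − (Σy)² = 2392.56 − 2275.29 = 117.27
r = 75.07 / √(3770.47 × 117.27) = 75.07 / 664.9534 ≈ 0.113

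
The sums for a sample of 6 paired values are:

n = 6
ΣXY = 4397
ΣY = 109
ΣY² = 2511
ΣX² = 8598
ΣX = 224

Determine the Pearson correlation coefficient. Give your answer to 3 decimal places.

0.927

r = (nΣXY − ΣXΣY) / √[(nΣX² − (ΣX)²)(nΣY² − (ΣY)²)]
Numerator: 6×4397 − 224×109 = 1966
Denominator: √[(51588 − 50176)(15066 − 11881)] = √[1412 × 3185] = 2120.6650
r = 1966 / 2120.6650 ≈ 0.927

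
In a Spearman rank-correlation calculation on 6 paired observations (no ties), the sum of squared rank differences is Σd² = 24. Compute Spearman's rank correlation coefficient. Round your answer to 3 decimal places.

0.314

ρ = 1 − 6Σd² / [n(n²−1)] = 1 − 6×24 / (6×35)
  = 1 − 144/210 = 1 − 0.6857 ≈ 0.314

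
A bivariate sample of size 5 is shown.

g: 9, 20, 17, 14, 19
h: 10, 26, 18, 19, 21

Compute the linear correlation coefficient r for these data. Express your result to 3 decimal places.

0.930

n = 5, Σg = 79, Σh = 94, Σg² = 1327, Σh² = 1902, Σgh = 1581
nΣgh − ΣgΣh = 7905 − 7426 = 479
nΣg² − (Σg)² = 6635 − 6241 = 394; nΣh² − (Σh)² = 9510 − 8836 = 674
r = 479 / √(394 × 674) = 479 / 515.3213 ≈ 0.930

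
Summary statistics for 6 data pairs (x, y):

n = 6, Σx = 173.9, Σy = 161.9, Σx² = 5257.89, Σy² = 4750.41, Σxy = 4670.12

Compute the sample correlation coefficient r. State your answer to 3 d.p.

r = (nΣxy − ΣxΣy) / √[(nΣx² − (Σx)²)(nΣy² − (Σy)²)]
Numerator: 6×4670.12 − 173.9×161.9 = -133.69
Denominator: √[(31547.34 − 30241.21)(28502.46 − 26211.61)] = √[1306.13 × 2290.85] = 1729.7826
r = -133.69 / 1729.7826 ≈ -0.077

-0.077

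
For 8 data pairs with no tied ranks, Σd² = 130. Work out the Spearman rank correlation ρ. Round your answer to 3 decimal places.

ρ = 1 − 6Σd² / [n(n²−1)] = 1 − 6×130 / (8×63)
  = 1 − 780/504 = 1 − 1.5476 ≈ -0.548

-0.548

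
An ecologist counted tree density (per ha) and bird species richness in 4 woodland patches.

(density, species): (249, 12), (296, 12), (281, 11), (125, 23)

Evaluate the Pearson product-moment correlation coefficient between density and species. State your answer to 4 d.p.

-0.9686

n = 4, Σx = 951, Σy = 58, Σx² = 244203, Σy² = 938, Σxy = 12506
nΣxy − ΣxΣy = 50024 − 55158 = -5134
nΣx² − (Σx)² = 976812 − 904401 = 72411; nΣy² − (Σy)² = 3752 − 3364 = 388
r = -5134 / √(72411 × 388) = -5134 / 5300.5158 ≈ -0.9686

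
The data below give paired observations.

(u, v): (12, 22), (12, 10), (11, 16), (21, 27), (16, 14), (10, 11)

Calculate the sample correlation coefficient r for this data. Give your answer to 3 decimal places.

0.690

n = 6, Σu = 82, Σv = 100, Σu² = 1206, Σv² = 1886, Σuv = 1461
nΣuv − ΣuΣv = 8766 − 8200 = 566
nΣu² − (Σu)² = 7236 − 6724 = 512; nΣv² − (Σv)² = 11316 − 10000 = 1316
r = 566 / √(512 × 1316) = 566 / 820.8483 ≈ 0.690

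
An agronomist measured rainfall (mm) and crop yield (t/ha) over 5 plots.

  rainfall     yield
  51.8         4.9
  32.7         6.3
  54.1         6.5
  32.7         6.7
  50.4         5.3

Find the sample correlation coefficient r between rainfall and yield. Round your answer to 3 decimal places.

n = 5, Σx = 221.7, Σy = 29.7, Σx² = 10288.79, Σy² = 178.93, Σxy = 1297.69
nΣxy − ΣxΣy = 6488.45 − 6584.49 = -96.04
nΣx² − (Σx)² = 51443.95 − 49150.89 = 2293.06; nΣy² − (Σy)² = 894.65 − 882.09 = 12.56
r = -96.04 / √(2293.06 × 12.56) = -96.04 / 169.7081 ≈ -0.566

-0.566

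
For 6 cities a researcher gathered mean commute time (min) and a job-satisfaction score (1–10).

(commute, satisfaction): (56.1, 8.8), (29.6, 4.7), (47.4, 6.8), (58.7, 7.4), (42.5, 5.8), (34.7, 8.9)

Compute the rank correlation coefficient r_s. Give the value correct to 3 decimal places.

Rank commute: 5, 1, 4, 6, 3, 2
Rank satisfaction: 5, 1, 3, 4, 2, 6
d = rank(commute) − rank(satisfaction): 0, 0, 1, 2, 1, -4; Σd² = 22
ρ = 1 − 6Σd² / [n(n²−1)] = 1 − 6×22 / (6×35) = 1 − 132/210 ≈ 0.371

0.371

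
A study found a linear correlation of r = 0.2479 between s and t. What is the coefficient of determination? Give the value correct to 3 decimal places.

r² = (0.2479)² = 0.061

0.061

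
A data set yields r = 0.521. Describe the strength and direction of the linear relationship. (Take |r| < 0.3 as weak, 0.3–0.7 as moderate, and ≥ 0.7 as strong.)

moderate positive

r = 0.521 > 0 so the relationship is positive.
|r| = 0.521, which falls in the moderate range.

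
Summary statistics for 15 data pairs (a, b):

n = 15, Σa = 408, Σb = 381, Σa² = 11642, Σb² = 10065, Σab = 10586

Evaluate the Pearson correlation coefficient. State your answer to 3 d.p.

r = (nΣab − ΣaΣb) / √[(nΣa² − (Σa)²)(nΣb² − (Σb)²)]
Numerator: 15×10586 − 408×381 = 3342
Denominator: √[(174630 − 166464)(150975 − 145161)] = √[8166 × 5814] = 6890.3646
r = 3342 / 6890.3646 ≈ 0.485

0.485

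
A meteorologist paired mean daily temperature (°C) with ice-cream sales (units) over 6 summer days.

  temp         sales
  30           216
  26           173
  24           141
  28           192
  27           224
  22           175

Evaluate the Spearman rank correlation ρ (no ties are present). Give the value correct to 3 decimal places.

0.657

Rank temp: 6, 3, 2, 5, 4, 1
Rank sales: 5, 2, 1, 4, 6, 3
d = rank(temp) − rank(sales): 1, 1, 1, 1, -2, -2; Σd² = 12
ρ = 1 − 6Σd² / [n(n²−1)] = 1 − 6×12 / (6×35) = 1 − 72/210 ≈ 0.657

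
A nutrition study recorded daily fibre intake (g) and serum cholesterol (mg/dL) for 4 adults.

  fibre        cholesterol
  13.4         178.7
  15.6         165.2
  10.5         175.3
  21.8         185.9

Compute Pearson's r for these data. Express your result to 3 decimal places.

0.479

n = 4, Σx = 61.3, Σy = 705.1, Σx² = 1008.41, Σy² = 124513.63, Σxy = 10864.97
nΣxy − ΣxΣy = 43459.88 − 43222.63 = 237.25
nΣx² − (Σx)² = 4033.64 − 3757.69 = 275.95; nΣy² − (Σy)² = 498054.52 − 497166.01 = 888.51
r = 237.25 / √(275.95 × 888.51) = 237.25 / 495.1609 ≈ 0.479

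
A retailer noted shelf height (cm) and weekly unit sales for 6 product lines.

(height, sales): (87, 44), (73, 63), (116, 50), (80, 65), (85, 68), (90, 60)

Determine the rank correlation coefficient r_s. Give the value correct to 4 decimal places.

-0.6000

Rank height: 4, 1, 6, 2, 3, 5
Rank sales: 1, 4, 2, 5, 6, 3
d = rank(height) − rank(sales): 3, -3, 4, -3, -3, 2; Σd² = 56
ρ = 1 − 6Σd² / [n(n²−1)] = 1 − 6×56 / (6×35) = 1 − 336/210 ≈ -0.6000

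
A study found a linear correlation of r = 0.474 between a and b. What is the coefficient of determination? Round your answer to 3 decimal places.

r² = (0.474)² = 0.225

0.225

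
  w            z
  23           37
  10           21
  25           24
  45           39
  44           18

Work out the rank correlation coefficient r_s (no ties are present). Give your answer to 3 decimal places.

Rank w: 2, 1, 3, 5, 4
Rank z: 4, 2, 3, 5, 1
d = rank(w) − rank(z): -2, -1, 0, 0, 3; Σd² = 14
ρ = 1 − 6Σd² / [n(n²−1)] = 1 − 6×14 / (5×24) = 1 − 84/120 ≈ 0.300

0.300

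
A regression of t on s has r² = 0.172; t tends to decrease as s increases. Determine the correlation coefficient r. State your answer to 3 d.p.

-0.415

|r| = √0.172 = 0.415
The association is negative, so r = −0.415.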